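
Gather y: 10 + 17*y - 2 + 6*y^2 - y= 6*y^2 + 16*y + 8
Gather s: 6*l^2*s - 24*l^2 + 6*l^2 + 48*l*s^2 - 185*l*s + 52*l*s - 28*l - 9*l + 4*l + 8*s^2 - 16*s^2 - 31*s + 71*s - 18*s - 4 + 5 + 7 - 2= -18*l^2 - 33*l + s^2*(48*l - 8) + s*(6*l^2 - 133*l + 22) + 6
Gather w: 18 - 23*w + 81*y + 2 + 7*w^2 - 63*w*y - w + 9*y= 7*w^2 + w*(-63*y - 24) + 90*y + 20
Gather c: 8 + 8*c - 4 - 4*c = 4*c + 4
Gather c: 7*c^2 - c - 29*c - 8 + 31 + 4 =7*c^2 - 30*c + 27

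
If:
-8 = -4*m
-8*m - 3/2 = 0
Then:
No Solution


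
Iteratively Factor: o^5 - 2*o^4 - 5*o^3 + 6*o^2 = (o - 3)*(o^4 + o^3 - 2*o^2) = o*(o - 3)*(o^3 + o^2 - 2*o) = o*(o - 3)*(o + 2)*(o^2 - o) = o*(o - 3)*(o - 1)*(o + 2)*(o)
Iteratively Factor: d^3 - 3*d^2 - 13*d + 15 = (d - 5)*(d^2 + 2*d - 3) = (d - 5)*(d - 1)*(d + 3)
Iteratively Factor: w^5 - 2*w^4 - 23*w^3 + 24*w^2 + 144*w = (w - 4)*(w^4 + 2*w^3 - 15*w^2 - 36*w) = (w - 4)*(w + 3)*(w^3 - w^2 - 12*w) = (w - 4)^2*(w + 3)*(w^2 + 3*w) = (w - 4)^2*(w + 3)^2*(w)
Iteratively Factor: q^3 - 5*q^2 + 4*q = (q - 1)*(q^2 - 4*q) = q*(q - 1)*(q - 4)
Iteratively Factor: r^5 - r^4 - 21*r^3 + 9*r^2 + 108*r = (r + 3)*(r^4 - 4*r^3 - 9*r^2 + 36*r) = r*(r + 3)*(r^3 - 4*r^2 - 9*r + 36) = r*(r - 4)*(r + 3)*(r^2 - 9) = r*(r - 4)*(r + 3)^2*(r - 3)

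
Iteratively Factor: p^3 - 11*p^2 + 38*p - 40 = (p - 5)*(p^2 - 6*p + 8) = (p - 5)*(p - 2)*(p - 4)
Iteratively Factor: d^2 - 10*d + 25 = (d - 5)*(d - 5)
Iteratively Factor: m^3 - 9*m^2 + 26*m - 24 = (m - 2)*(m^2 - 7*m + 12) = (m - 3)*(m - 2)*(m - 4)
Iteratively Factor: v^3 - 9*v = (v + 3)*(v^2 - 3*v) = (v - 3)*(v + 3)*(v)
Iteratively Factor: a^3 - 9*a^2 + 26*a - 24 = (a - 3)*(a^2 - 6*a + 8) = (a - 3)*(a - 2)*(a - 4)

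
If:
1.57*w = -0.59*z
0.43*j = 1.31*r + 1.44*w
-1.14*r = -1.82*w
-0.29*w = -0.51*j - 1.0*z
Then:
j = 0.00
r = 0.00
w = 0.00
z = 0.00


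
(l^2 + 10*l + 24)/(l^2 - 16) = (l + 6)/(l - 4)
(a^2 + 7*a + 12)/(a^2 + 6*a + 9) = (a + 4)/(a + 3)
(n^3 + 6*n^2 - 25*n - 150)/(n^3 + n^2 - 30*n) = (n + 5)/n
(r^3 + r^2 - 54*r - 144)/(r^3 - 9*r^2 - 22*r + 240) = (r^2 + 9*r + 18)/(r^2 - r - 30)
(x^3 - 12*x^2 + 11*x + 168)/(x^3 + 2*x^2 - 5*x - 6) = (x^2 - 15*x + 56)/(x^2 - x - 2)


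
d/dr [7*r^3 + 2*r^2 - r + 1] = 21*r^2 + 4*r - 1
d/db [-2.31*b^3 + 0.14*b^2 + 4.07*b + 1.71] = -6.93*b^2 + 0.28*b + 4.07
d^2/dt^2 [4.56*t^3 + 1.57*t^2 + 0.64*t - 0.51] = 27.36*t + 3.14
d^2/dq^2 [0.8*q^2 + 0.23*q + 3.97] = 1.60000000000000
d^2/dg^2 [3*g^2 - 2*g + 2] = 6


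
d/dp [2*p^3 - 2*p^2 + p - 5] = 6*p^2 - 4*p + 1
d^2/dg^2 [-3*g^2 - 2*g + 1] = -6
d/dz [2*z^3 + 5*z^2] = 2*z*(3*z + 5)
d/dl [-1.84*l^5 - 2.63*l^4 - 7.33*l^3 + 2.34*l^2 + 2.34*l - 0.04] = -9.2*l^4 - 10.52*l^3 - 21.99*l^2 + 4.68*l + 2.34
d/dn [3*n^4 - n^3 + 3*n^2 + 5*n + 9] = 12*n^3 - 3*n^2 + 6*n + 5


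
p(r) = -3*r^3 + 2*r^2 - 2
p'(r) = -9*r^2 + 4*r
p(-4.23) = 260.85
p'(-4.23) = -177.96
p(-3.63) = 167.85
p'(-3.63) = -133.11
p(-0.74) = 0.31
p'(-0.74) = -7.89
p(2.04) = -19.15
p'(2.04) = -29.29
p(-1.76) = 20.55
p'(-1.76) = -34.92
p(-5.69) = 615.41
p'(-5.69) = -314.14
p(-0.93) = 2.14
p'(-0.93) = -11.50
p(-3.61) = 165.20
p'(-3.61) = -131.73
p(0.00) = -2.00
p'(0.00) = 0.00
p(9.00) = -2027.00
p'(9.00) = -693.00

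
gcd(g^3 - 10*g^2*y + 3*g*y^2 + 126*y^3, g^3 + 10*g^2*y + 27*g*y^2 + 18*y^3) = g + 3*y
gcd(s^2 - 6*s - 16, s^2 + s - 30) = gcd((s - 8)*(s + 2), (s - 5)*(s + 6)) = 1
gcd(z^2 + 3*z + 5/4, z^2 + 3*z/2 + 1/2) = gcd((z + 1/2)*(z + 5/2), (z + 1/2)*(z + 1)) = z + 1/2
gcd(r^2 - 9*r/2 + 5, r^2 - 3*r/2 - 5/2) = r - 5/2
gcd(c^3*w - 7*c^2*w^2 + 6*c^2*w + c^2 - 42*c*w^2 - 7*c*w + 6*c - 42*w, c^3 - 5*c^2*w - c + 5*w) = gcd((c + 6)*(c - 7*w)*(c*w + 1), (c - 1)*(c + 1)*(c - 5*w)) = 1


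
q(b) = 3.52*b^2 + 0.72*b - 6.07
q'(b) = 7.04*b + 0.72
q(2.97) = 27.12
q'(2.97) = 21.63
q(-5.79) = 107.77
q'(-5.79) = -40.04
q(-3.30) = 29.89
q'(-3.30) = -22.51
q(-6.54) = 139.78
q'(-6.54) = -45.32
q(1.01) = -1.75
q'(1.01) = 7.83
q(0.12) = -5.93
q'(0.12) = 1.56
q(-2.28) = 10.59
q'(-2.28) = -15.33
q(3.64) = 43.19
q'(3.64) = 26.35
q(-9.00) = 272.57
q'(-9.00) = -62.64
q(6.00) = 124.97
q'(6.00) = 42.96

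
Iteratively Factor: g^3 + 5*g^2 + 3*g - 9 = (g + 3)*(g^2 + 2*g - 3) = (g - 1)*(g + 3)*(g + 3)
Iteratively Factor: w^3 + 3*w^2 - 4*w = (w)*(w^2 + 3*w - 4) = w*(w + 4)*(w - 1)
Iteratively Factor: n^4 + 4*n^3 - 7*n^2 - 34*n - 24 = (n + 1)*(n^3 + 3*n^2 - 10*n - 24) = (n + 1)*(n + 2)*(n^2 + n - 12) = (n - 3)*(n + 1)*(n + 2)*(n + 4)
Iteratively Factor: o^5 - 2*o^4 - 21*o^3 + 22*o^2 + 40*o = (o)*(o^4 - 2*o^3 - 21*o^2 + 22*o + 40) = o*(o + 1)*(o^3 - 3*o^2 - 18*o + 40) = o*(o + 1)*(o + 4)*(o^2 - 7*o + 10) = o*(o - 2)*(o + 1)*(o + 4)*(o - 5)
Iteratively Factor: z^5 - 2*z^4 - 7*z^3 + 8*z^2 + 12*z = (z - 2)*(z^4 - 7*z^2 - 6*z) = z*(z - 2)*(z^3 - 7*z - 6) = z*(z - 2)*(z + 1)*(z^2 - z - 6) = z*(z - 3)*(z - 2)*(z + 1)*(z + 2)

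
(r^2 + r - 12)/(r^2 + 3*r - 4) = (r - 3)/(r - 1)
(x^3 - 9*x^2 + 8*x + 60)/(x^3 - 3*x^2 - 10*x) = (x - 6)/x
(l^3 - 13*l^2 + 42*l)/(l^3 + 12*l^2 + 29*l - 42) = l*(l^2 - 13*l + 42)/(l^3 + 12*l^2 + 29*l - 42)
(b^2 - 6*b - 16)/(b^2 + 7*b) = (b^2 - 6*b - 16)/(b*(b + 7))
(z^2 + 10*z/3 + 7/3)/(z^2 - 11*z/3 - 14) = (z + 1)/(z - 6)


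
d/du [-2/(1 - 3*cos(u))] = 6*sin(u)/(3*cos(u) - 1)^2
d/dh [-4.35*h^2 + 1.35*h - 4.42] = 1.35 - 8.7*h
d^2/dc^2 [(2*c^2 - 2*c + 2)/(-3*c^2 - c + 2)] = 12*(4*c^3 - 15*c^2 + 3*c - 3)/(27*c^6 + 27*c^5 - 45*c^4 - 35*c^3 + 30*c^2 + 12*c - 8)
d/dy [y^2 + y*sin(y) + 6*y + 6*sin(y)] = y*cos(y) + 2*y + sin(y) + 6*cos(y) + 6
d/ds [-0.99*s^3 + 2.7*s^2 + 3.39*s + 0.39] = -2.97*s^2 + 5.4*s + 3.39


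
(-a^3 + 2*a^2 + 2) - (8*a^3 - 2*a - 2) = -9*a^3 + 2*a^2 + 2*a + 4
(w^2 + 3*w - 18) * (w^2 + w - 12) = w^4 + 4*w^3 - 27*w^2 - 54*w + 216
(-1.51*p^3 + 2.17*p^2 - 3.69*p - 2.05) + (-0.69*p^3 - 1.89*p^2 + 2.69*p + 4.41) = -2.2*p^3 + 0.28*p^2 - 1.0*p + 2.36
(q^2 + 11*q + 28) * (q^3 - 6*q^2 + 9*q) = q^5 + 5*q^4 - 29*q^3 - 69*q^2 + 252*q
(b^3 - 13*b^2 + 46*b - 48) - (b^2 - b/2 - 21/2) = b^3 - 14*b^2 + 93*b/2 - 75/2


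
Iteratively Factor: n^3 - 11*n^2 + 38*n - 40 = (n - 4)*(n^2 - 7*n + 10) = (n - 5)*(n - 4)*(n - 2)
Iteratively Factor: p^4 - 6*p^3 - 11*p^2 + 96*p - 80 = (p - 1)*(p^3 - 5*p^2 - 16*p + 80) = (p - 1)*(p + 4)*(p^2 - 9*p + 20) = (p - 4)*(p - 1)*(p + 4)*(p - 5)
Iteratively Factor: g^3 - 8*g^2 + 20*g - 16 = (g - 2)*(g^2 - 6*g + 8) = (g - 4)*(g - 2)*(g - 2)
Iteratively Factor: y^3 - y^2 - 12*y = (y + 3)*(y^2 - 4*y) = (y - 4)*(y + 3)*(y)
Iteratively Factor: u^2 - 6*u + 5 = (u - 1)*(u - 5)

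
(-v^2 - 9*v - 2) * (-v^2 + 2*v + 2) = v^4 + 7*v^3 - 18*v^2 - 22*v - 4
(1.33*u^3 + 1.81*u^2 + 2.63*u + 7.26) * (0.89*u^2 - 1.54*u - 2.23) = 1.1837*u^5 - 0.4373*u^4 - 3.4126*u^3 - 1.6251*u^2 - 17.0453*u - 16.1898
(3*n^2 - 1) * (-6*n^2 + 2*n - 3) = -18*n^4 + 6*n^3 - 3*n^2 - 2*n + 3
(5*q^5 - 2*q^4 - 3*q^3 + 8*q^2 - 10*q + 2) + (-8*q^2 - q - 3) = 5*q^5 - 2*q^4 - 3*q^3 - 11*q - 1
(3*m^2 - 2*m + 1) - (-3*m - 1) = 3*m^2 + m + 2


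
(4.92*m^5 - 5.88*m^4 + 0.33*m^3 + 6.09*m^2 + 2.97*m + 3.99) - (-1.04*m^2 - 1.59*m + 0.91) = 4.92*m^5 - 5.88*m^4 + 0.33*m^3 + 7.13*m^2 + 4.56*m + 3.08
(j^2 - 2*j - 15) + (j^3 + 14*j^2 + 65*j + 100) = j^3 + 15*j^2 + 63*j + 85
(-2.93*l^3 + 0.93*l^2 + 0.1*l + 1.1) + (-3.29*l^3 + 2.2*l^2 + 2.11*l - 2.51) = -6.22*l^3 + 3.13*l^2 + 2.21*l - 1.41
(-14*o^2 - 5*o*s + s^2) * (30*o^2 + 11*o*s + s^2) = -420*o^4 - 304*o^3*s - 39*o^2*s^2 + 6*o*s^3 + s^4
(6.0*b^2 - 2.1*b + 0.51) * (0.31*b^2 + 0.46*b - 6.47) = 1.86*b^4 + 2.109*b^3 - 39.6279*b^2 + 13.8216*b - 3.2997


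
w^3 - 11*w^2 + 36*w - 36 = (w - 6)*(w - 3)*(w - 2)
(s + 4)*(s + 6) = s^2 + 10*s + 24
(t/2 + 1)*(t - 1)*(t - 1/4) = t^3/2 + 3*t^2/8 - 9*t/8 + 1/4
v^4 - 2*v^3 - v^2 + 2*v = v*(v - 2)*(v - 1)*(v + 1)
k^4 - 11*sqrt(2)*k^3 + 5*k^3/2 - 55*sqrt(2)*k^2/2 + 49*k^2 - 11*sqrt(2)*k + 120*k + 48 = (k + 1/2)*(k + 2)*(k - 8*sqrt(2))*(k - 3*sqrt(2))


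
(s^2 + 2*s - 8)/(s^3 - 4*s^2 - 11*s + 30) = (s + 4)/(s^2 - 2*s - 15)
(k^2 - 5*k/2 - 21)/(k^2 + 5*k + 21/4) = 2*(k - 6)/(2*k + 3)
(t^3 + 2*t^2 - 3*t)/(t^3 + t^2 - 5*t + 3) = t/(t - 1)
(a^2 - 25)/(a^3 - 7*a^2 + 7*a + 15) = (a + 5)/(a^2 - 2*a - 3)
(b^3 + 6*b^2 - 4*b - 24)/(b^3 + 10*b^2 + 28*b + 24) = (b - 2)/(b + 2)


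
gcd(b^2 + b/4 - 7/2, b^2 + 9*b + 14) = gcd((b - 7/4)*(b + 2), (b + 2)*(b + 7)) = b + 2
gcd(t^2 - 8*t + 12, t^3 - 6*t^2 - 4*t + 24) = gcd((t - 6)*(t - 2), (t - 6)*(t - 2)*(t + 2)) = t^2 - 8*t + 12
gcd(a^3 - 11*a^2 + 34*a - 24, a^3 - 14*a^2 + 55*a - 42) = a^2 - 7*a + 6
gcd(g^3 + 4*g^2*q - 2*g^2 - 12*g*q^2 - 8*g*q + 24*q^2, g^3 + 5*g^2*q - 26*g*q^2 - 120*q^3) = g + 6*q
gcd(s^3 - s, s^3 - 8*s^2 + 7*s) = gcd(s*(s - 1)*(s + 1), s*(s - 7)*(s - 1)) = s^2 - s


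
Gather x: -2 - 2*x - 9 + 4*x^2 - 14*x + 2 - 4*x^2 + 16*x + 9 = 0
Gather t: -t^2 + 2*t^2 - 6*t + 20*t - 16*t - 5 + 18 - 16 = t^2 - 2*t - 3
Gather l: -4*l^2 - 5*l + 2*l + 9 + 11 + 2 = -4*l^2 - 3*l + 22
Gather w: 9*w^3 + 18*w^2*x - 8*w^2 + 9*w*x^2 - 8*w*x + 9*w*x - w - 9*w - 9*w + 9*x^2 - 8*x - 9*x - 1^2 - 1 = 9*w^3 + w^2*(18*x - 8) + w*(9*x^2 + x - 19) + 9*x^2 - 17*x - 2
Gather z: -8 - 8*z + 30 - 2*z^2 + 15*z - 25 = -2*z^2 + 7*z - 3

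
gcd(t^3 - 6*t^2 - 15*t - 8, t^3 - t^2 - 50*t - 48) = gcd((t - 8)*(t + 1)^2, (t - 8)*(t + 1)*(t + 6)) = t^2 - 7*t - 8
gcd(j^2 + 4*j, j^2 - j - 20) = j + 4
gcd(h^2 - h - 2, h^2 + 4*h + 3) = h + 1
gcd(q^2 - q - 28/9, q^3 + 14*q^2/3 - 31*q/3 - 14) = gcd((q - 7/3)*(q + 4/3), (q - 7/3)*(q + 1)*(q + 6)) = q - 7/3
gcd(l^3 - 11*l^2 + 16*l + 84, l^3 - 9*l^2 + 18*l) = l - 6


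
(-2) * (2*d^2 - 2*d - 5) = -4*d^2 + 4*d + 10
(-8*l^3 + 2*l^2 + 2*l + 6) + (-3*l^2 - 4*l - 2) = -8*l^3 - l^2 - 2*l + 4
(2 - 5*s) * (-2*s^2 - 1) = 10*s^3 - 4*s^2 + 5*s - 2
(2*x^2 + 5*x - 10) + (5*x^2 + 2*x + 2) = 7*x^2 + 7*x - 8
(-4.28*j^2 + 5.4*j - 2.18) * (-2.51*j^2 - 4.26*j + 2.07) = 10.7428*j^4 + 4.6788*j^3 - 26.3918*j^2 + 20.4648*j - 4.5126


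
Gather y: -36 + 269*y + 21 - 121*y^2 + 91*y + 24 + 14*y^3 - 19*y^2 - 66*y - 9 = 14*y^3 - 140*y^2 + 294*y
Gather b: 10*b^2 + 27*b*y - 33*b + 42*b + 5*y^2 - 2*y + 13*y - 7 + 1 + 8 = 10*b^2 + b*(27*y + 9) + 5*y^2 + 11*y + 2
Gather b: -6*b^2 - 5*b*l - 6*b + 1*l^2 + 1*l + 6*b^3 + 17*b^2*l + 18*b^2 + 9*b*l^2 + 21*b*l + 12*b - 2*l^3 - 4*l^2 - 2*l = 6*b^3 + b^2*(17*l + 12) + b*(9*l^2 + 16*l + 6) - 2*l^3 - 3*l^2 - l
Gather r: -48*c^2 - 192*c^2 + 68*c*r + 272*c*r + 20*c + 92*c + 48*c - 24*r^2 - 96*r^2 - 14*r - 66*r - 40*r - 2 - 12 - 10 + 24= -240*c^2 + 160*c - 120*r^2 + r*(340*c - 120)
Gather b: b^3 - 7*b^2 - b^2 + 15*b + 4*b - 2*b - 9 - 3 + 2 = b^3 - 8*b^2 + 17*b - 10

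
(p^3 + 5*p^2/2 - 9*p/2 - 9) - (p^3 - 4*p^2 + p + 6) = 13*p^2/2 - 11*p/2 - 15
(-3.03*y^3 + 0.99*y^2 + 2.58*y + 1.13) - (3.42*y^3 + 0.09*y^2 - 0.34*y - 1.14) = -6.45*y^3 + 0.9*y^2 + 2.92*y + 2.27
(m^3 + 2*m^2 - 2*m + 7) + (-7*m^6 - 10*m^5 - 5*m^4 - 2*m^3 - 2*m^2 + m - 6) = -7*m^6 - 10*m^5 - 5*m^4 - m^3 - m + 1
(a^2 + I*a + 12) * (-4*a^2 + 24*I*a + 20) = -4*a^4 + 20*I*a^3 - 52*a^2 + 308*I*a + 240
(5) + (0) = 5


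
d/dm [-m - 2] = -1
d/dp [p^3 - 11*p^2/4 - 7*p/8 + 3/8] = 3*p^2 - 11*p/2 - 7/8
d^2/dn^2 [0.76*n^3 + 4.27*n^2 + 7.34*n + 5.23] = 4.56*n + 8.54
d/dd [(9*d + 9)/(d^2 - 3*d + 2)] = 9*(-d^2 - 2*d + 5)/(d^4 - 6*d^3 + 13*d^2 - 12*d + 4)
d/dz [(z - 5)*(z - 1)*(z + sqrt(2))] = 3*z^2 - 12*z + 2*sqrt(2)*z - 6*sqrt(2) + 5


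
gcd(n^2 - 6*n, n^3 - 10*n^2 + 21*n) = n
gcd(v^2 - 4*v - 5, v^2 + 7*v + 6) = v + 1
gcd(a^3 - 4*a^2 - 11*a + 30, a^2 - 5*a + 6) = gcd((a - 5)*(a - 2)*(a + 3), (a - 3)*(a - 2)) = a - 2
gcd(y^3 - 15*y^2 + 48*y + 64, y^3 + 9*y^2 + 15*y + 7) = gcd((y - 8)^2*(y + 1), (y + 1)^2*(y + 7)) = y + 1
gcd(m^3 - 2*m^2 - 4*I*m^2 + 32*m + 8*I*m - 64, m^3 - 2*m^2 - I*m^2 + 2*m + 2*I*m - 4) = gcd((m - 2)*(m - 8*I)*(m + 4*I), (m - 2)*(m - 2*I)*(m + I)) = m - 2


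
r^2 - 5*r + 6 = (r - 3)*(r - 2)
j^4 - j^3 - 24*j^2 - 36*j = j*(j - 6)*(j + 2)*(j + 3)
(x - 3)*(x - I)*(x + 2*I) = x^3 - 3*x^2 + I*x^2 + 2*x - 3*I*x - 6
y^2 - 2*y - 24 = (y - 6)*(y + 4)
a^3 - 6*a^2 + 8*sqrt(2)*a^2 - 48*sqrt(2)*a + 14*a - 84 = (a - 6)*(a + sqrt(2))*(a + 7*sqrt(2))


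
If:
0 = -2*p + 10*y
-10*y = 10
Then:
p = -5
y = -1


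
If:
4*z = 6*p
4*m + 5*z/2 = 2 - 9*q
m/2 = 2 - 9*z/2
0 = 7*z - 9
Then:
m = -53/7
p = 6/7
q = 407/126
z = 9/7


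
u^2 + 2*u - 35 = (u - 5)*(u + 7)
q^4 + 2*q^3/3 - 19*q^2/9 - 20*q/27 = q*(q - 4/3)*(q + 1/3)*(q + 5/3)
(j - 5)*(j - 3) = j^2 - 8*j + 15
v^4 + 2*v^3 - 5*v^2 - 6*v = v*(v - 2)*(v + 1)*(v + 3)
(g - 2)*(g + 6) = g^2 + 4*g - 12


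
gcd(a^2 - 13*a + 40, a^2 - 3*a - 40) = a - 8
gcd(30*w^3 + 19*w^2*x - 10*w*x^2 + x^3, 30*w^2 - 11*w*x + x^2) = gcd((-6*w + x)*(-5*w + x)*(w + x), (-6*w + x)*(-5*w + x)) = 30*w^2 - 11*w*x + x^2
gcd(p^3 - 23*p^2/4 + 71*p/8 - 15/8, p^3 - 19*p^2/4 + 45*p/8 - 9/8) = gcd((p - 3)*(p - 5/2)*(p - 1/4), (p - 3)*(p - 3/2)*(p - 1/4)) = p^2 - 13*p/4 + 3/4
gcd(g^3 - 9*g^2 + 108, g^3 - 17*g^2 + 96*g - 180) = g^2 - 12*g + 36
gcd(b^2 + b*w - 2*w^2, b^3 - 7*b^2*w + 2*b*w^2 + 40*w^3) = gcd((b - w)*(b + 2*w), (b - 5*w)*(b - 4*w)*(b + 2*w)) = b + 2*w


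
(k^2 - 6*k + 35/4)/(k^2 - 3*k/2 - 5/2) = (k - 7/2)/(k + 1)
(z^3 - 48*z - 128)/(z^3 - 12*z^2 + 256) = (z + 4)/(z - 8)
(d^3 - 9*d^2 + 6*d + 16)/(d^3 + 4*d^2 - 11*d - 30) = (d^3 - 9*d^2 + 6*d + 16)/(d^3 + 4*d^2 - 11*d - 30)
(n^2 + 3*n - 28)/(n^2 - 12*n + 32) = (n + 7)/(n - 8)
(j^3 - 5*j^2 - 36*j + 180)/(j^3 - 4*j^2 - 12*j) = (j^2 + j - 30)/(j*(j + 2))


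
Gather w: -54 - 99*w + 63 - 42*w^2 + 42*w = -42*w^2 - 57*w + 9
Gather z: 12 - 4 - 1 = 7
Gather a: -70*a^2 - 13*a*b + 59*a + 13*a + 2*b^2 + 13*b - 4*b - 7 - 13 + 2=-70*a^2 + a*(72 - 13*b) + 2*b^2 + 9*b - 18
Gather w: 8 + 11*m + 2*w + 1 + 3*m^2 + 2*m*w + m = 3*m^2 + 12*m + w*(2*m + 2) + 9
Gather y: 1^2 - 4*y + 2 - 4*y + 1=4 - 8*y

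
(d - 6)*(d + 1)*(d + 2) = d^3 - 3*d^2 - 16*d - 12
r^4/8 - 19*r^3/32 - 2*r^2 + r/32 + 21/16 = (r/4 + 1/4)*(r/2 + 1)*(r - 7)*(r - 3/4)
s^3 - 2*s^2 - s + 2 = (s - 2)*(s - 1)*(s + 1)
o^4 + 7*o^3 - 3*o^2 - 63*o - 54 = (o - 3)*(o + 1)*(o + 3)*(o + 6)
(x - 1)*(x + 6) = x^2 + 5*x - 6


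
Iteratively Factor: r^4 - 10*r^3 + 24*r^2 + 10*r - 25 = (r - 5)*(r^3 - 5*r^2 - r + 5) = (r - 5)*(r - 1)*(r^2 - 4*r - 5) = (r - 5)^2*(r - 1)*(r + 1)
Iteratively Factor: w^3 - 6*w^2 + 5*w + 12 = (w - 3)*(w^2 - 3*w - 4) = (w - 4)*(w - 3)*(w + 1)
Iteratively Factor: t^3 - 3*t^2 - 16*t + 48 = (t + 4)*(t^2 - 7*t + 12) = (t - 3)*(t + 4)*(t - 4)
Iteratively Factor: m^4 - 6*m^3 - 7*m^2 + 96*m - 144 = (m - 3)*(m^3 - 3*m^2 - 16*m + 48) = (m - 3)*(m + 4)*(m^2 - 7*m + 12) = (m - 3)^2*(m + 4)*(m - 4)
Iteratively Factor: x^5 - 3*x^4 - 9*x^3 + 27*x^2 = (x)*(x^4 - 3*x^3 - 9*x^2 + 27*x) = x*(x - 3)*(x^3 - 9*x) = x^2*(x - 3)*(x^2 - 9) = x^2*(x - 3)^2*(x + 3)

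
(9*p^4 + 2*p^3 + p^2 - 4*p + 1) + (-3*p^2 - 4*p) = 9*p^4 + 2*p^3 - 2*p^2 - 8*p + 1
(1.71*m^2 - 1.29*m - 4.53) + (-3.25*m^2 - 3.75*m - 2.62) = -1.54*m^2 - 5.04*m - 7.15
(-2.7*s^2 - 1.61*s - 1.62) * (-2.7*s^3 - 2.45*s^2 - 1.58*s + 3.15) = 7.29*s^5 + 10.962*s^4 + 12.5845*s^3 - 1.9922*s^2 - 2.5119*s - 5.103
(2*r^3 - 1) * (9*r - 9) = 18*r^4 - 18*r^3 - 9*r + 9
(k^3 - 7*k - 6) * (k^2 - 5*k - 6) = k^5 - 5*k^4 - 13*k^3 + 29*k^2 + 72*k + 36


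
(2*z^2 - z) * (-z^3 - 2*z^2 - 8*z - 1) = -2*z^5 - 3*z^4 - 14*z^3 + 6*z^2 + z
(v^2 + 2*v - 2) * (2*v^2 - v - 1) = 2*v^4 + 3*v^3 - 7*v^2 + 2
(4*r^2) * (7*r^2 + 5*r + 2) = 28*r^4 + 20*r^3 + 8*r^2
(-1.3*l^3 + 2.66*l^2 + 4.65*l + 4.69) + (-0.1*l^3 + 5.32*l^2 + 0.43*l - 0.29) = -1.4*l^3 + 7.98*l^2 + 5.08*l + 4.4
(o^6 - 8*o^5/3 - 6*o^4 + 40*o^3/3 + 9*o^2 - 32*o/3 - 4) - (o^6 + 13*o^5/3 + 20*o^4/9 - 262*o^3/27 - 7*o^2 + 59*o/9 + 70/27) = -7*o^5 - 74*o^4/9 + 622*o^3/27 + 16*o^2 - 155*o/9 - 178/27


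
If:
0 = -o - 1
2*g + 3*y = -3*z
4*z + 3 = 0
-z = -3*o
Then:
No Solution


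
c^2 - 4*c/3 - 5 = (c - 3)*(c + 5/3)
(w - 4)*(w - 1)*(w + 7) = w^3 + 2*w^2 - 31*w + 28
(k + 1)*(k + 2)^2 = k^3 + 5*k^2 + 8*k + 4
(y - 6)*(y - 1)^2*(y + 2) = y^4 - 6*y^3 - 3*y^2 + 20*y - 12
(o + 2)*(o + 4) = o^2 + 6*o + 8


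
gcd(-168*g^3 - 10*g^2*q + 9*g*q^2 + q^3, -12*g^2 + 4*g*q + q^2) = 6*g + q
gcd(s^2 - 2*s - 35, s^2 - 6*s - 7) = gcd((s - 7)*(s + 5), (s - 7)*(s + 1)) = s - 7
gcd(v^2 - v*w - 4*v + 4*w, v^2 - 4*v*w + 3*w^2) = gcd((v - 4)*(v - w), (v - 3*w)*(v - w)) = v - w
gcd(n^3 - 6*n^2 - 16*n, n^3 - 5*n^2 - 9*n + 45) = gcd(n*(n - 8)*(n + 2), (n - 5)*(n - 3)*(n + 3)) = 1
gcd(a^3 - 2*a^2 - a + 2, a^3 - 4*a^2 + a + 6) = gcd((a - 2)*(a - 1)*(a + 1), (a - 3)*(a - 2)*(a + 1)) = a^2 - a - 2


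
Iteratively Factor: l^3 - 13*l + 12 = (l - 1)*(l^2 + l - 12) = (l - 3)*(l - 1)*(l + 4)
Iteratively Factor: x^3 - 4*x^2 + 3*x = (x - 1)*(x^2 - 3*x) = (x - 3)*(x - 1)*(x)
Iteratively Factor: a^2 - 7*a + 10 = (a - 2)*(a - 5)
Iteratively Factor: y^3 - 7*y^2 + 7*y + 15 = (y - 3)*(y^2 - 4*y - 5) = (y - 5)*(y - 3)*(y + 1)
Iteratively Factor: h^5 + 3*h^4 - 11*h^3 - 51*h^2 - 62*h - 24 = (h - 4)*(h^4 + 7*h^3 + 17*h^2 + 17*h + 6) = (h - 4)*(h + 1)*(h^3 + 6*h^2 + 11*h + 6) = (h - 4)*(h + 1)*(h + 2)*(h^2 + 4*h + 3) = (h - 4)*(h + 1)*(h + 2)*(h + 3)*(h + 1)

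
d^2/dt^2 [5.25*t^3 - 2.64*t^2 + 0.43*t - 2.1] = 31.5*t - 5.28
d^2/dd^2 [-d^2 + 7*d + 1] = -2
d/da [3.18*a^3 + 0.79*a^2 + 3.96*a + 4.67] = 9.54*a^2 + 1.58*a + 3.96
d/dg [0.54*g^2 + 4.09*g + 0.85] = 1.08*g + 4.09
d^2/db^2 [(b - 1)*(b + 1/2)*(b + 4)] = 6*b + 7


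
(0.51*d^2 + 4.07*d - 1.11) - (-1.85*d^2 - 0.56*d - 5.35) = 2.36*d^2 + 4.63*d + 4.24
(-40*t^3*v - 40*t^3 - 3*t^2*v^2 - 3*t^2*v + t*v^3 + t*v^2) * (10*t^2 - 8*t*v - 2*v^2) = -400*t^5*v - 400*t^5 + 290*t^4*v^2 + 290*t^4*v + 114*t^3*v^3 + 114*t^3*v^2 - 2*t^2*v^4 - 2*t^2*v^3 - 2*t*v^5 - 2*t*v^4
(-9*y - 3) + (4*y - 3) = -5*y - 6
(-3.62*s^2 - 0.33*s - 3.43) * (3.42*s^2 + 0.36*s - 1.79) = -12.3804*s^4 - 2.4318*s^3 - 5.3696*s^2 - 0.6441*s + 6.1397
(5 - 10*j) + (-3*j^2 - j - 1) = -3*j^2 - 11*j + 4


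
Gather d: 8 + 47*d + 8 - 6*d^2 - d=-6*d^2 + 46*d + 16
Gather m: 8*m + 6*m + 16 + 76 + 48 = 14*m + 140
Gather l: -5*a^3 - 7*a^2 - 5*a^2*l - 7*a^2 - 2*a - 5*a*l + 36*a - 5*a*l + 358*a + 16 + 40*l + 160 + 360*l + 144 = -5*a^3 - 14*a^2 + 392*a + l*(-5*a^2 - 10*a + 400) + 320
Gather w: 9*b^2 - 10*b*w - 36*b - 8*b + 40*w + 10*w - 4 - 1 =9*b^2 - 44*b + w*(50 - 10*b) - 5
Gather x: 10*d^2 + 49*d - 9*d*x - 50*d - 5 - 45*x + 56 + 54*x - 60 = 10*d^2 - d + x*(9 - 9*d) - 9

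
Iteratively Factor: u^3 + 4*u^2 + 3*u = (u + 1)*(u^2 + 3*u) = (u + 1)*(u + 3)*(u)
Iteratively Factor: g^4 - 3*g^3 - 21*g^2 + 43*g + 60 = (g - 5)*(g^3 + 2*g^2 - 11*g - 12) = (g - 5)*(g - 3)*(g^2 + 5*g + 4) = (g - 5)*(g - 3)*(g + 4)*(g + 1)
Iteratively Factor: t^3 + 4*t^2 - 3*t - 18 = (t + 3)*(t^2 + t - 6) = (t - 2)*(t + 3)*(t + 3)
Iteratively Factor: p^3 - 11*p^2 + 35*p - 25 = (p - 1)*(p^2 - 10*p + 25) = (p - 5)*(p - 1)*(p - 5)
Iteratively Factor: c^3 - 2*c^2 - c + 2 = (c - 2)*(c^2 - 1) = (c - 2)*(c - 1)*(c + 1)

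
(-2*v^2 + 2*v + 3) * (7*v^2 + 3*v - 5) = -14*v^4 + 8*v^3 + 37*v^2 - v - 15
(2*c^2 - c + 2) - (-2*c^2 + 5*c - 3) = 4*c^2 - 6*c + 5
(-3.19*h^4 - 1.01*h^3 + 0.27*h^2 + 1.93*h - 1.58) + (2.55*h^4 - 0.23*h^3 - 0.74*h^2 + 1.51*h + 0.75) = -0.64*h^4 - 1.24*h^3 - 0.47*h^2 + 3.44*h - 0.83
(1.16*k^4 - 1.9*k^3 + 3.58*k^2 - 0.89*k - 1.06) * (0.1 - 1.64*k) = -1.9024*k^5 + 3.232*k^4 - 6.0612*k^3 + 1.8176*k^2 + 1.6494*k - 0.106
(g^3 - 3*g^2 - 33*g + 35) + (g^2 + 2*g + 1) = g^3 - 2*g^2 - 31*g + 36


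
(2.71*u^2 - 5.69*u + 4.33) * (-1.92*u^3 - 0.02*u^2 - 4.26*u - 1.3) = -5.2032*u^5 + 10.8706*u^4 - 19.7444*u^3 + 20.6298*u^2 - 11.0488*u - 5.629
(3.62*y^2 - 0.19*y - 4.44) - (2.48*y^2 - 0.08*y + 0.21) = 1.14*y^2 - 0.11*y - 4.65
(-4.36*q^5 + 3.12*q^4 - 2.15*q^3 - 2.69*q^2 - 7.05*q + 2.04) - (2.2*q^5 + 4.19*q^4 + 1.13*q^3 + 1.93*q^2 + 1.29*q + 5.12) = -6.56*q^5 - 1.07*q^4 - 3.28*q^3 - 4.62*q^2 - 8.34*q - 3.08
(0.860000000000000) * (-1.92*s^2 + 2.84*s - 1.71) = -1.6512*s^2 + 2.4424*s - 1.4706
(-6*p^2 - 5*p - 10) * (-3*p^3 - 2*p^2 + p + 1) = 18*p^5 + 27*p^4 + 34*p^3 + 9*p^2 - 15*p - 10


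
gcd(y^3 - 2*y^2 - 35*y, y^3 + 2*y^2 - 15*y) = y^2 + 5*y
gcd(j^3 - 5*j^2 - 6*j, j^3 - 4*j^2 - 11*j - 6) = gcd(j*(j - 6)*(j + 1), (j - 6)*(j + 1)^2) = j^2 - 5*j - 6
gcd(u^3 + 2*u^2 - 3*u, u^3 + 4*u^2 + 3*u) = u^2 + 3*u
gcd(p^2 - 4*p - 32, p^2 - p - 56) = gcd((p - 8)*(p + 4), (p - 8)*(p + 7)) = p - 8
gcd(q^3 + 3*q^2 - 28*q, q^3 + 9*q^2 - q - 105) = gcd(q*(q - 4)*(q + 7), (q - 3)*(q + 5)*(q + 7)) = q + 7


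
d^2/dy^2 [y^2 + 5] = 2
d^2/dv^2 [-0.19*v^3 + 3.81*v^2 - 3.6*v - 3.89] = 7.62 - 1.14*v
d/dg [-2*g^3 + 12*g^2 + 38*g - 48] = -6*g^2 + 24*g + 38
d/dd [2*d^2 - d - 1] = 4*d - 1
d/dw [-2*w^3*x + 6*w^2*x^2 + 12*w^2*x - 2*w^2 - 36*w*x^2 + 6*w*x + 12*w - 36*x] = -6*w^2*x + 12*w*x^2 + 24*w*x - 4*w - 36*x^2 + 6*x + 12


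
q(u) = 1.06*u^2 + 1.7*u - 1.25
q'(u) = 2.12*u + 1.7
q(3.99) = 22.41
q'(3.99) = 10.16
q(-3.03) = 3.33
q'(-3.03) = -4.72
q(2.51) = 9.70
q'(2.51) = 7.02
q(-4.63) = 13.60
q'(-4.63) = -8.12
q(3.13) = 14.46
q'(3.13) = 8.34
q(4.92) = 32.77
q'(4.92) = 12.13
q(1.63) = 4.34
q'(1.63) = 5.16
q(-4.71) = 14.26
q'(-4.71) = -8.29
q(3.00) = 13.39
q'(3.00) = 8.06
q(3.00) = 13.39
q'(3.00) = 8.06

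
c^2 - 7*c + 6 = (c - 6)*(c - 1)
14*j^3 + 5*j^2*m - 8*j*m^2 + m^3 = (-7*j + m)*(-2*j + m)*(j + m)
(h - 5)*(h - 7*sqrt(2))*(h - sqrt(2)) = h^3 - 8*sqrt(2)*h^2 - 5*h^2 + 14*h + 40*sqrt(2)*h - 70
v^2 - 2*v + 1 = (v - 1)^2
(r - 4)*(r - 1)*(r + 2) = r^3 - 3*r^2 - 6*r + 8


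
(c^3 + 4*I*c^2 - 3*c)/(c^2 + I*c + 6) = c*(c + I)/(c - 2*I)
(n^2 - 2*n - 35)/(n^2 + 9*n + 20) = (n - 7)/(n + 4)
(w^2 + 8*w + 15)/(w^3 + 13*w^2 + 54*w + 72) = (w + 5)/(w^2 + 10*w + 24)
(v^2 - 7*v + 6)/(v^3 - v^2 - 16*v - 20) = (-v^2 + 7*v - 6)/(-v^3 + v^2 + 16*v + 20)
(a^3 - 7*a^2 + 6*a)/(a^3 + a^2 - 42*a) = (a - 1)/(a + 7)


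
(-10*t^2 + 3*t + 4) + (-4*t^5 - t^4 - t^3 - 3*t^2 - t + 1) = -4*t^5 - t^4 - t^3 - 13*t^2 + 2*t + 5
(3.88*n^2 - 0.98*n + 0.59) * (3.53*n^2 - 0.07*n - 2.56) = 13.6964*n^4 - 3.731*n^3 - 7.7815*n^2 + 2.4675*n - 1.5104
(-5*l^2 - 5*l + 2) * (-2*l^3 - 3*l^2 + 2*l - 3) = 10*l^5 + 25*l^4 + l^3 - l^2 + 19*l - 6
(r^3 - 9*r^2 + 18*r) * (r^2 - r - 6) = r^5 - 10*r^4 + 21*r^3 + 36*r^2 - 108*r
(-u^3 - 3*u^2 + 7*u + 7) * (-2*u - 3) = 2*u^4 + 9*u^3 - 5*u^2 - 35*u - 21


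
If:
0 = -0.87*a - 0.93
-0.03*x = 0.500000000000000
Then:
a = -1.07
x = -16.67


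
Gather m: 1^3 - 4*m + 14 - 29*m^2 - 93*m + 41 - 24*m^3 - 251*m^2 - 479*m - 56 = -24*m^3 - 280*m^2 - 576*m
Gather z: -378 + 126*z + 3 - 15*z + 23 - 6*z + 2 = 105*z - 350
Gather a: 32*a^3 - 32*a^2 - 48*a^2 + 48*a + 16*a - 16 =32*a^3 - 80*a^2 + 64*a - 16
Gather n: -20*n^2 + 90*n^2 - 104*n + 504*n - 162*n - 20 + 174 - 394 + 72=70*n^2 + 238*n - 168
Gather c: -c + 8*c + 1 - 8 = 7*c - 7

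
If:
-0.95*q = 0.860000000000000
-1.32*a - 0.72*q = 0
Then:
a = 0.49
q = -0.91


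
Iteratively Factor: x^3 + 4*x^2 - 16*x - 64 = (x - 4)*(x^2 + 8*x + 16) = (x - 4)*(x + 4)*(x + 4)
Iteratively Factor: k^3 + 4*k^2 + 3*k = (k + 1)*(k^2 + 3*k) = (k + 1)*(k + 3)*(k)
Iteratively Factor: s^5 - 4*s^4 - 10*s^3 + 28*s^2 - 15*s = (s - 1)*(s^4 - 3*s^3 - 13*s^2 + 15*s) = (s - 1)*(s + 3)*(s^3 - 6*s^2 + 5*s) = (s - 5)*(s - 1)*(s + 3)*(s^2 - s) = (s - 5)*(s - 1)^2*(s + 3)*(s)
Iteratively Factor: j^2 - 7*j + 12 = (j - 3)*(j - 4)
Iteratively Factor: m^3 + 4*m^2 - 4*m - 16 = (m + 4)*(m^2 - 4) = (m + 2)*(m + 4)*(m - 2)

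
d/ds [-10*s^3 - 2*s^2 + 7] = 2*s*(-15*s - 2)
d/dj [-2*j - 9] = -2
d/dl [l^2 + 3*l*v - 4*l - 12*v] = 2*l + 3*v - 4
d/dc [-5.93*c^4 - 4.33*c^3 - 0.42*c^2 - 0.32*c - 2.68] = -23.72*c^3 - 12.99*c^2 - 0.84*c - 0.32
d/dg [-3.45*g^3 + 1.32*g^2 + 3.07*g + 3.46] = -10.35*g^2 + 2.64*g + 3.07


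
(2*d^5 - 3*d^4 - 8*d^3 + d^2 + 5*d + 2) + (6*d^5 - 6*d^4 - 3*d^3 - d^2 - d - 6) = 8*d^5 - 9*d^4 - 11*d^3 + 4*d - 4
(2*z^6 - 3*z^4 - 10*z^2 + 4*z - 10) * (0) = 0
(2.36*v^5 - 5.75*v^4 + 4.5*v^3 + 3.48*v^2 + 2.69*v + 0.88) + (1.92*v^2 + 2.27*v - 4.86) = 2.36*v^5 - 5.75*v^4 + 4.5*v^3 + 5.4*v^2 + 4.96*v - 3.98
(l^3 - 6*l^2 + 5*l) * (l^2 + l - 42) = l^5 - 5*l^4 - 43*l^3 + 257*l^2 - 210*l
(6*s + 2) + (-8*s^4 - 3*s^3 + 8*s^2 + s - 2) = -8*s^4 - 3*s^3 + 8*s^2 + 7*s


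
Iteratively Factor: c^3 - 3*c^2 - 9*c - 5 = (c - 5)*(c^2 + 2*c + 1) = (c - 5)*(c + 1)*(c + 1)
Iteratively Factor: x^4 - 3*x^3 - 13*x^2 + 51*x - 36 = (x - 3)*(x^3 - 13*x + 12) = (x - 3)^2*(x^2 + 3*x - 4) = (x - 3)^2*(x + 4)*(x - 1)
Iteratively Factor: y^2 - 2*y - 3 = (y + 1)*(y - 3)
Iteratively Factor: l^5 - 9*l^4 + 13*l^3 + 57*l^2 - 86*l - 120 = (l - 4)*(l^4 - 5*l^3 - 7*l^2 + 29*l + 30) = (l - 5)*(l - 4)*(l^3 - 7*l - 6) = (l - 5)*(l - 4)*(l + 2)*(l^2 - 2*l - 3) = (l - 5)*(l - 4)*(l - 3)*(l + 2)*(l + 1)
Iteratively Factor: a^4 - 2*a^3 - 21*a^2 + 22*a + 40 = (a + 4)*(a^3 - 6*a^2 + 3*a + 10) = (a - 5)*(a + 4)*(a^2 - a - 2) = (a - 5)*(a - 2)*(a + 4)*(a + 1)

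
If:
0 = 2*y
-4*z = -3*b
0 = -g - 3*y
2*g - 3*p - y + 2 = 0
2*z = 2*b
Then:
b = 0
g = 0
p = 2/3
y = 0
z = 0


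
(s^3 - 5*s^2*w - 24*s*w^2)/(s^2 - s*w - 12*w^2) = s*(s - 8*w)/(s - 4*w)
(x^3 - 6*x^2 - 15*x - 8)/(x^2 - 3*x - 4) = (x^2 - 7*x - 8)/(x - 4)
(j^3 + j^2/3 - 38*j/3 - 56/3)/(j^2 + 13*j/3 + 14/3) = j - 4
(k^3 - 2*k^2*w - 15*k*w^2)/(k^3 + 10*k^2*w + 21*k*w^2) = (k - 5*w)/(k + 7*w)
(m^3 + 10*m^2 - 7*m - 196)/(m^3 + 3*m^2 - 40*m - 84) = (m^2 + 3*m - 28)/(m^2 - 4*m - 12)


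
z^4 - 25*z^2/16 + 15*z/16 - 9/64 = (z - 3/4)*(z - 1/2)*(z - 1/4)*(z + 3/2)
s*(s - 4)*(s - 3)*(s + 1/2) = s^4 - 13*s^3/2 + 17*s^2/2 + 6*s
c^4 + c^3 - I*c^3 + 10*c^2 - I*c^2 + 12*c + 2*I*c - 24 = (c - 1)*(c + 2)*(c - 4*I)*(c + 3*I)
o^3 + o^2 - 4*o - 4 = (o - 2)*(o + 1)*(o + 2)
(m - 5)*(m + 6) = m^2 + m - 30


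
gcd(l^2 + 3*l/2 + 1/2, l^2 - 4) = 1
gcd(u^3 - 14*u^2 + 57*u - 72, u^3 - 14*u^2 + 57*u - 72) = u^3 - 14*u^2 + 57*u - 72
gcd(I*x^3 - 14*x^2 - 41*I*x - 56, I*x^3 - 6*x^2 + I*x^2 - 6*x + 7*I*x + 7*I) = x^2 + 6*I*x + 7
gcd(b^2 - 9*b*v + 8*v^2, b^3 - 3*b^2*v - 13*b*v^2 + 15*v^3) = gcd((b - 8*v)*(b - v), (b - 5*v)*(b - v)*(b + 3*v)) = -b + v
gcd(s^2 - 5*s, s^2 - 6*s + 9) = 1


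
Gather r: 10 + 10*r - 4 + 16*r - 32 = 26*r - 26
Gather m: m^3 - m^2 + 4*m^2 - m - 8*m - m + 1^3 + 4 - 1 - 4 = m^3 + 3*m^2 - 10*m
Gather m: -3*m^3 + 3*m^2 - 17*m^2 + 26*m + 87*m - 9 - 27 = -3*m^3 - 14*m^2 + 113*m - 36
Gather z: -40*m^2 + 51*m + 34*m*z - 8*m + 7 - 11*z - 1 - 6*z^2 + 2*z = -40*m^2 + 43*m - 6*z^2 + z*(34*m - 9) + 6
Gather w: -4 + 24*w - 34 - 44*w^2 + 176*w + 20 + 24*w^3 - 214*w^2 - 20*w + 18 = 24*w^3 - 258*w^2 + 180*w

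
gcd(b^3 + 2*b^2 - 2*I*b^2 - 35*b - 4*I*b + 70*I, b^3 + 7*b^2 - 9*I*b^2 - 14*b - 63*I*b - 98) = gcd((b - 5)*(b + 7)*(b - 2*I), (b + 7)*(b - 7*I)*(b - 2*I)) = b^2 + b*(7 - 2*I) - 14*I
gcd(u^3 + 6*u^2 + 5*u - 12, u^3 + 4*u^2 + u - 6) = u^2 + 2*u - 3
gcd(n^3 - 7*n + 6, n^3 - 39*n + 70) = n - 2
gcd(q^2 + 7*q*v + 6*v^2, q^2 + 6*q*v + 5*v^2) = q + v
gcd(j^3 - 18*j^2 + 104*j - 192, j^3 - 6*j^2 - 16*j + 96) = j^2 - 10*j + 24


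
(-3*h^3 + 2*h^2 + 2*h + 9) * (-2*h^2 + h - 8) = 6*h^5 - 7*h^4 + 22*h^3 - 32*h^2 - 7*h - 72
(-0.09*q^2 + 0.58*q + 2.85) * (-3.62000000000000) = 0.3258*q^2 - 2.0996*q - 10.317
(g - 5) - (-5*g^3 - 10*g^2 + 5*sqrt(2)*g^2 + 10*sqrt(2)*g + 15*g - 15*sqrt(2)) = 5*g^3 - 5*sqrt(2)*g^2 + 10*g^2 - 10*sqrt(2)*g - 14*g - 5 + 15*sqrt(2)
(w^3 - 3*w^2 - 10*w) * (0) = 0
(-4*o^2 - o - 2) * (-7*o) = 28*o^3 + 7*o^2 + 14*o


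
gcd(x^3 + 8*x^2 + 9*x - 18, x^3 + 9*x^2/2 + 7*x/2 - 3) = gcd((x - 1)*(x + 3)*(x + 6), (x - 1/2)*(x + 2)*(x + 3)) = x + 3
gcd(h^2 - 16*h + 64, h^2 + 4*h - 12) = 1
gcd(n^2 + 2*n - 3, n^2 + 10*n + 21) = n + 3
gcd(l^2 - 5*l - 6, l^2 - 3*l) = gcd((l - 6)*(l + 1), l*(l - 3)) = 1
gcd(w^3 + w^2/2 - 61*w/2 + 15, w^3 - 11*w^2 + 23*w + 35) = w - 5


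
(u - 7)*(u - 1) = u^2 - 8*u + 7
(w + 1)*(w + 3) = w^2 + 4*w + 3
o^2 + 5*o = o*(o + 5)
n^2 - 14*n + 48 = (n - 8)*(n - 6)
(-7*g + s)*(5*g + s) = -35*g^2 - 2*g*s + s^2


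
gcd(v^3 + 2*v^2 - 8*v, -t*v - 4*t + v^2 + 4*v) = v + 4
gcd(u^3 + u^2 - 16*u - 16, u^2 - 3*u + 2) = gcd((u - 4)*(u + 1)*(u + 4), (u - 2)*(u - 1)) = 1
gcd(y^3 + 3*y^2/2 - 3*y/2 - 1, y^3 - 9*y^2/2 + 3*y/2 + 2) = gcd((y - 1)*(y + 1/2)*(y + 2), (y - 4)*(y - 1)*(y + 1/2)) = y^2 - y/2 - 1/2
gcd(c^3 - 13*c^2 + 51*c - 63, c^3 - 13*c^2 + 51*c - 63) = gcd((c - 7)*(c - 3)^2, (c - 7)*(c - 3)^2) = c^3 - 13*c^2 + 51*c - 63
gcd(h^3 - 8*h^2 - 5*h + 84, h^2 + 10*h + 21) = h + 3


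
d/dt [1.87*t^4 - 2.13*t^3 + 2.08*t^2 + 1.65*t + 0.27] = 7.48*t^3 - 6.39*t^2 + 4.16*t + 1.65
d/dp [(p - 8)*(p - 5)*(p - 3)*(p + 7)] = 4*p^3 - 27*p^2 - 66*p + 433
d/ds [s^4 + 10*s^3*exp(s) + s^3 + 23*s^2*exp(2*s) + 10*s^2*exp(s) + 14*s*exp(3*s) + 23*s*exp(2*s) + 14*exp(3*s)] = 10*s^3*exp(s) + 4*s^3 + 46*s^2*exp(2*s) + 40*s^2*exp(s) + 3*s^2 + 42*s*exp(3*s) + 92*s*exp(2*s) + 20*s*exp(s) + 56*exp(3*s) + 23*exp(2*s)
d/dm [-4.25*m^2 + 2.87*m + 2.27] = 2.87 - 8.5*m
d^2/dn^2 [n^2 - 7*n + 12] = 2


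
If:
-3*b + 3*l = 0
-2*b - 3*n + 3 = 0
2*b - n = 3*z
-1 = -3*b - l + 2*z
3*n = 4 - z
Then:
No Solution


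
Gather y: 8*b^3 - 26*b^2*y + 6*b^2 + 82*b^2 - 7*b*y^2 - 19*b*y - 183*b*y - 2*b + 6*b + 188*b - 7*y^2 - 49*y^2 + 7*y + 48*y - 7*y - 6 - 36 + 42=8*b^3 + 88*b^2 + 192*b + y^2*(-7*b - 56) + y*(-26*b^2 - 202*b + 48)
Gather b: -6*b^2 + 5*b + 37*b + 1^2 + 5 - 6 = -6*b^2 + 42*b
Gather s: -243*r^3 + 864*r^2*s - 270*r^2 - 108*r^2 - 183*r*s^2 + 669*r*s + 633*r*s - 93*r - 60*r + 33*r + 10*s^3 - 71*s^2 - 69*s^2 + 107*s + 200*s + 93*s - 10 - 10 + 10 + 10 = -243*r^3 - 378*r^2 - 120*r + 10*s^3 + s^2*(-183*r - 140) + s*(864*r^2 + 1302*r + 400)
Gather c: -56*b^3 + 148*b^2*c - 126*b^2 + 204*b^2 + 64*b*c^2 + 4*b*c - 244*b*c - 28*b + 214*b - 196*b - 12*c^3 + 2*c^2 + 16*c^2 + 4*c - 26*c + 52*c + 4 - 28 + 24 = -56*b^3 + 78*b^2 - 10*b - 12*c^3 + c^2*(64*b + 18) + c*(148*b^2 - 240*b + 30)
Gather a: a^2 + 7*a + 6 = a^2 + 7*a + 6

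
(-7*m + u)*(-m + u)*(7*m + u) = 49*m^3 - 49*m^2*u - m*u^2 + u^3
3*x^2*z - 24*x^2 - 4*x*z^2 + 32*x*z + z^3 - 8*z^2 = (-3*x + z)*(-x + z)*(z - 8)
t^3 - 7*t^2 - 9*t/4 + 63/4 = (t - 7)*(t - 3/2)*(t + 3/2)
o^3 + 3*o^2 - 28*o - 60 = (o - 5)*(o + 2)*(o + 6)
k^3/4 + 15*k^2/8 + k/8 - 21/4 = (k/4 + 1/2)*(k - 3/2)*(k + 7)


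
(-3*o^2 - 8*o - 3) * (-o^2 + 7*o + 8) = 3*o^4 - 13*o^3 - 77*o^2 - 85*o - 24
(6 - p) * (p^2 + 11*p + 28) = -p^3 - 5*p^2 + 38*p + 168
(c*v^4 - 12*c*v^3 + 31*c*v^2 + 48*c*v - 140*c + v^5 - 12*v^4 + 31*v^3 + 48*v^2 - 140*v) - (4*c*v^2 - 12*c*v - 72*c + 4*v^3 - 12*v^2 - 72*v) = c*v^4 - 12*c*v^3 + 27*c*v^2 + 60*c*v - 68*c + v^5 - 12*v^4 + 27*v^3 + 60*v^2 - 68*v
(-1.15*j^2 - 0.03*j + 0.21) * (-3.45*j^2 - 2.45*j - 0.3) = 3.9675*j^4 + 2.921*j^3 - 0.306*j^2 - 0.5055*j - 0.063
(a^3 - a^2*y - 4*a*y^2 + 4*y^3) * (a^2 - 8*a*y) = a^5 - 9*a^4*y + 4*a^3*y^2 + 36*a^2*y^3 - 32*a*y^4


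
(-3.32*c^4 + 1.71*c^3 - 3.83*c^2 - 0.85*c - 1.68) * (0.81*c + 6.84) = -2.6892*c^5 - 21.3237*c^4 + 8.5941*c^3 - 26.8857*c^2 - 7.1748*c - 11.4912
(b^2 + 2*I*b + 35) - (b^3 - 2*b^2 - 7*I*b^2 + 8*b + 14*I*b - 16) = -b^3 + 3*b^2 + 7*I*b^2 - 8*b - 12*I*b + 51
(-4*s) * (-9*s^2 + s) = 36*s^3 - 4*s^2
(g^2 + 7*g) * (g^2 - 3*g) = g^4 + 4*g^3 - 21*g^2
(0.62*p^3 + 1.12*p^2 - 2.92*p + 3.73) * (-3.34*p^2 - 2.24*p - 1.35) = -2.0708*p^5 - 5.1296*p^4 + 6.407*p^3 - 7.4294*p^2 - 4.4132*p - 5.0355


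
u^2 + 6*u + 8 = (u + 2)*(u + 4)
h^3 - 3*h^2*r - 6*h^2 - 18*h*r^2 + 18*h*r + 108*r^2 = (h - 6)*(h - 6*r)*(h + 3*r)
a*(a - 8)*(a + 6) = a^3 - 2*a^2 - 48*a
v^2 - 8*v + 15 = (v - 5)*(v - 3)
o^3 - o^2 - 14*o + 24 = (o - 3)*(o - 2)*(o + 4)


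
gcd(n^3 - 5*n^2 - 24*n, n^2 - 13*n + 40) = n - 8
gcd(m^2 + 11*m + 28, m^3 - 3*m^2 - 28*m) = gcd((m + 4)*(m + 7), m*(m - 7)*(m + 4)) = m + 4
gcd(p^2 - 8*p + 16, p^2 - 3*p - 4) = p - 4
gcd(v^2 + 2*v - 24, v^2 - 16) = v - 4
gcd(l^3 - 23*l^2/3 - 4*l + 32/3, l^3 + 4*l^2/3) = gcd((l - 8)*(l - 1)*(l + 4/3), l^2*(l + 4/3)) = l + 4/3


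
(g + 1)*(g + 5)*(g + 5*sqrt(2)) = g^3 + 6*g^2 + 5*sqrt(2)*g^2 + 5*g + 30*sqrt(2)*g + 25*sqrt(2)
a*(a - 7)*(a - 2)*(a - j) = a^4 - a^3*j - 9*a^3 + 9*a^2*j + 14*a^2 - 14*a*j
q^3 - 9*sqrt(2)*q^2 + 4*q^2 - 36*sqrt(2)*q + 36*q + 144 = (q + 4)*(q - 6*sqrt(2))*(q - 3*sqrt(2))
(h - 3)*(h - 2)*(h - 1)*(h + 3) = h^4 - 3*h^3 - 7*h^2 + 27*h - 18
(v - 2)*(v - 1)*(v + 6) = v^3 + 3*v^2 - 16*v + 12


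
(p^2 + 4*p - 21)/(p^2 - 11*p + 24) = (p + 7)/(p - 8)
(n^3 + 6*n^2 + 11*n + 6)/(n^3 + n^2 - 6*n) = (n^2 + 3*n + 2)/(n*(n - 2))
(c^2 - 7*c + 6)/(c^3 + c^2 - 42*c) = (c - 1)/(c*(c + 7))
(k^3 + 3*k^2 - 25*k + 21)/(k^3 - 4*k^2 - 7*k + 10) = (k^2 + 4*k - 21)/(k^2 - 3*k - 10)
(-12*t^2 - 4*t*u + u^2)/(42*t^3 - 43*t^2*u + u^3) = (-2*t - u)/(7*t^2 - 6*t*u - u^2)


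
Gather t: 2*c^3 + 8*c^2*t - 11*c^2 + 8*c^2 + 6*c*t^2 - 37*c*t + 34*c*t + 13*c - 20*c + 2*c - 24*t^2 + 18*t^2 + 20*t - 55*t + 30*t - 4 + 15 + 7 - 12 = 2*c^3 - 3*c^2 - 5*c + t^2*(6*c - 6) + t*(8*c^2 - 3*c - 5) + 6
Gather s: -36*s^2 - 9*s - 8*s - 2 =-36*s^2 - 17*s - 2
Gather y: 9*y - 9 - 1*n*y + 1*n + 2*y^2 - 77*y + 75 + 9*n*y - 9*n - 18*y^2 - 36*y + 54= -8*n - 16*y^2 + y*(8*n - 104) + 120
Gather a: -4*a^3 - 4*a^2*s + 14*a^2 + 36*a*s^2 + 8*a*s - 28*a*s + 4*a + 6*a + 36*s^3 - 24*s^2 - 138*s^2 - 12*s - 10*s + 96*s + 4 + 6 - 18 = -4*a^3 + a^2*(14 - 4*s) + a*(36*s^2 - 20*s + 10) + 36*s^3 - 162*s^2 + 74*s - 8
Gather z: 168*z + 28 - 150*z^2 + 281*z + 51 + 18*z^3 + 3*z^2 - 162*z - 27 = 18*z^3 - 147*z^2 + 287*z + 52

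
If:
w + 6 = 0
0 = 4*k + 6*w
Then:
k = 9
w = -6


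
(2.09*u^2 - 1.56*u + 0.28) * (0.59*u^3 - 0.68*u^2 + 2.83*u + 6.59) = 1.2331*u^5 - 2.3416*u^4 + 7.1407*u^3 + 9.1679*u^2 - 9.488*u + 1.8452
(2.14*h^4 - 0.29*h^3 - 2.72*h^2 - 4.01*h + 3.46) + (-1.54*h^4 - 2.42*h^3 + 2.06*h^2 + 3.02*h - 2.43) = 0.6*h^4 - 2.71*h^3 - 0.66*h^2 - 0.99*h + 1.03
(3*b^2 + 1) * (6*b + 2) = 18*b^3 + 6*b^2 + 6*b + 2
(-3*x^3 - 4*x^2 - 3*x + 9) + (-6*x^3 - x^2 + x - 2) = -9*x^3 - 5*x^2 - 2*x + 7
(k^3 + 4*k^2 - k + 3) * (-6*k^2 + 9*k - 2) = -6*k^5 - 15*k^4 + 40*k^3 - 35*k^2 + 29*k - 6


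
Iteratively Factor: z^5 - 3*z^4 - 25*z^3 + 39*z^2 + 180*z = (z + 3)*(z^4 - 6*z^3 - 7*z^2 + 60*z) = (z - 4)*(z + 3)*(z^3 - 2*z^2 - 15*z) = z*(z - 4)*(z + 3)*(z^2 - 2*z - 15) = z*(z - 4)*(z + 3)^2*(z - 5)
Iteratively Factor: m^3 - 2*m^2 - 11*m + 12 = (m + 3)*(m^2 - 5*m + 4) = (m - 1)*(m + 3)*(m - 4)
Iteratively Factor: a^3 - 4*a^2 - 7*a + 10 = (a - 5)*(a^2 + a - 2) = (a - 5)*(a - 1)*(a + 2)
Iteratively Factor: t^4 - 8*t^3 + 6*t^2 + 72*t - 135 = (t + 3)*(t^3 - 11*t^2 + 39*t - 45) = (t - 5)*(t + 3)*(t^2 - 6*t + 9) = (t - 5)*(t - 3)*(t + 3)*(t - 3)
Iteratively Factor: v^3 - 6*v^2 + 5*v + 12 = (v - 4)*(v^2 - 2*v - 3) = (v - 4)*(v + 1)*(v - 3)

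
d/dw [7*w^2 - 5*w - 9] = 14*w - 5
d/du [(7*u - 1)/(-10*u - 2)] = -6/(25*u^2 + 10*u + 1)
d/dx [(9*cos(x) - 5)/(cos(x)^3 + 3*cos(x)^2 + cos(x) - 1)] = (18*cos(x)^3 + 12*cos(x)^2 - 30*cos(x) + 4)*sin(x)/(cos(x)^3 + 3*cos(x)^2 + cos(x) - 1)^2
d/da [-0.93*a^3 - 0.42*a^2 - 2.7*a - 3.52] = -2.79*a^2 - 0.84*a - 2.7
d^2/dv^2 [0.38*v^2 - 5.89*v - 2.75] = 0.760000000000000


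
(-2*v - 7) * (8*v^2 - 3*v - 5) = -16*v^3 - 50*v^2 + 31*v + 35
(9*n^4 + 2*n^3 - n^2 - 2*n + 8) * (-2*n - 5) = -18*n^5 - 49*n^4 - 8*n^3 + 9*n^2 - 6*n - 40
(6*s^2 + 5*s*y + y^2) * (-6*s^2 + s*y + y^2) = -36*s^4 - 24*s^3*y + 5*s^2*y^2 + 6*s*y^3 + y^4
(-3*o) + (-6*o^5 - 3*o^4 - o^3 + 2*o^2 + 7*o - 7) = -6*o^5 - 3*o^4 - o^3 + 2*o^2 + 4*o - 7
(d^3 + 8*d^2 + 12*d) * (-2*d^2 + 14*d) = -2*d^5 - 2*d^4 + 88*d^3 + 168*d^2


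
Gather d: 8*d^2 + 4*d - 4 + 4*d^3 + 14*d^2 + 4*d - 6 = 4*d^3 + 22*d^2 + 8*d - 10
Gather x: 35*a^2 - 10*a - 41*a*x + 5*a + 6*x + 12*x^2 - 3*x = 35*a^2 - 5*a + 12*x^2 + x*(3 - 41*a)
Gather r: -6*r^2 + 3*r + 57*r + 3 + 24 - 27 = -6*r^2 + 60*r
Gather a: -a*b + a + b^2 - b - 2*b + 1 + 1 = a*(1 - b) + b^2 - 3*b + 2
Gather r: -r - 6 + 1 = -r - 5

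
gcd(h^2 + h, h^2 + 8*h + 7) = h + 1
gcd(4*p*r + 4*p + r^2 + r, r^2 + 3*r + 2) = r + 1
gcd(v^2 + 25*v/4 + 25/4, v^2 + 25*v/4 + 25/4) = v^2 + 25*v/4 + 25/4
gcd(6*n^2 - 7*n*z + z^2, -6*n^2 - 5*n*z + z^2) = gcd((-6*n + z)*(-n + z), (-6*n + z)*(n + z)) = -6*n + z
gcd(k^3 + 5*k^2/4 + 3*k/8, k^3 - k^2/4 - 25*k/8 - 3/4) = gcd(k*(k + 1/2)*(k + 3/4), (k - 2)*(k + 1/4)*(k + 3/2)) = 1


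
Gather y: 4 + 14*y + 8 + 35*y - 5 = 49*y + 7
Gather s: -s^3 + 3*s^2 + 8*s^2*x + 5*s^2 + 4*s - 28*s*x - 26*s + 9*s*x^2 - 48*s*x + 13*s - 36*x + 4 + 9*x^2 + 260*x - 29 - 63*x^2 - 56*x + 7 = -s^3 + s^2*(8*x + 8) + s*(9*x^2 - 76*x - 9) - 54*x^2 + 168*x - 18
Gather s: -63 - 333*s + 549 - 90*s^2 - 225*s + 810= -90*s^2 - 558*s + 1296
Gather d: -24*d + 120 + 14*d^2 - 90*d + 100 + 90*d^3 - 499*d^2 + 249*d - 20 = 90*d^3 - 485*d^2 + 135*d + 200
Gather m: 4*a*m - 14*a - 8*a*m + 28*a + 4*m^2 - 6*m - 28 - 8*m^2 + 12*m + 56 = 14*a - 4*m^2 + m*(6 - 4*a) + 28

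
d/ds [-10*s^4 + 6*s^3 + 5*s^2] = 2*s*(-20*s^2 + 9*s + 5)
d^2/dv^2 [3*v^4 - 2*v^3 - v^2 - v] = 36*v^2 - 12*v - 2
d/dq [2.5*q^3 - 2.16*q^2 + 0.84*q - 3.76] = 7.5*q^2 - 4.32*q + 0.84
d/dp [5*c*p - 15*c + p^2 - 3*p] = 5*c + 2*p - 3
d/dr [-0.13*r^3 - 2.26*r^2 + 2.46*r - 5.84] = -0.39*r^2 - 4.52*r + 2.46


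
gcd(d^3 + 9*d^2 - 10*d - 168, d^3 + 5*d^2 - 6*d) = d + 6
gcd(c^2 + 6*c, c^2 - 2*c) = c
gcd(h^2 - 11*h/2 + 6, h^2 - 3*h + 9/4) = h - 3/2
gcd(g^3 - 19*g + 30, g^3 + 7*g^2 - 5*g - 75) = g^2 + 2*g - 15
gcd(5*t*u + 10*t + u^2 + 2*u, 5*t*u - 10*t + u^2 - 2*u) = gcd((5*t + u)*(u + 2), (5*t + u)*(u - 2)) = 5*t + u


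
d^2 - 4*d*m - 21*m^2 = (d - 7*m)*(d + 3*m)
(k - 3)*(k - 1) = k^2 - 4*k + 3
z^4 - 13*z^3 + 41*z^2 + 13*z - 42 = (z - 7)*(z - 6)*(z - 1)*(z + 1)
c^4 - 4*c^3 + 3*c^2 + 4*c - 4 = (c - 2)^2*(c - 1)*(c + 1)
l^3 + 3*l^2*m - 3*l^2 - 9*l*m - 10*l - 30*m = (l - 5)*(l + 2)*(l + 3*m)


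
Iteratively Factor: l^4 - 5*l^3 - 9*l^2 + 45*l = (l + 3)*(l^3 - 8*l^2 + 15*l) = l*(l + 3)*(l^2 - 8*l + 15) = l*(l - 5)*(l + 3)*(l - 3)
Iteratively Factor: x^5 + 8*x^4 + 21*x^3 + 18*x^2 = (x + 2)*(x^4 + 6*x^3 + 9*x^2) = (x + 2)*(x + 3)*(x^3 + 3*x^2) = (x + 2)*(x + 3)^2*(x^2) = x*(x + 2)*(x + 3)^2*(x)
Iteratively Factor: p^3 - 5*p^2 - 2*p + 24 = (p + 2)*(p^2 - 7*p + 12) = (p - 3)*(p + 2)*(p - 4)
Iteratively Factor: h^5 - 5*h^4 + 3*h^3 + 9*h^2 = (h - 3)*(h^4 - 2*h^3 - 3*h^2) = h*(h - 3)*(h^3 - 2*h^2 - 3*h) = h*(h - 3)^2*(h^2 + h) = h*(h - 3)^2*(h + 1)*(h)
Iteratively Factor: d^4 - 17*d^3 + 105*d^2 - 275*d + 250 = (d - 5)*(d^3 - 12*d^2 + 45*d - 50) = (d - 5)*(d - 2)*(d^2 - 10*d + 25) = (d - 5)^2*(d - 2)*(d - 5)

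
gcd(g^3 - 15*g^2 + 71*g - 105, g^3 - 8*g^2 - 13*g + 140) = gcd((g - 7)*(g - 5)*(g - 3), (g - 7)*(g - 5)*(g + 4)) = g^2 - 12*g + 35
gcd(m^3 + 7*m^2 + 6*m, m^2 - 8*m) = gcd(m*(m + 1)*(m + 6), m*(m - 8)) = m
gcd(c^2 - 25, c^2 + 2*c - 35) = c - 5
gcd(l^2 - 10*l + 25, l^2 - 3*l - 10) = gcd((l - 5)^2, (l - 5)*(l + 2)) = l - 5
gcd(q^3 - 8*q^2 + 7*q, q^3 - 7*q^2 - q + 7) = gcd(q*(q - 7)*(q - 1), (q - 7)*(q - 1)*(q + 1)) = q^2 - 8*q + 7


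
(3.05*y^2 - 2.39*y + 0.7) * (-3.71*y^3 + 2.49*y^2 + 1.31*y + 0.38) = -11.3155*y^5 + 16.4614*y^4 - 4.5526*y^3 - 0.2289*y^2 + 0.00879999999999992*y + 0.266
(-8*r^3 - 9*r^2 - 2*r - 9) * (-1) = 8*r^3 + 9*r^2 + 2*r + 9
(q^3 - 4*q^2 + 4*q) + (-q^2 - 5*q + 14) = q^3 - 5*q^2 - q + 14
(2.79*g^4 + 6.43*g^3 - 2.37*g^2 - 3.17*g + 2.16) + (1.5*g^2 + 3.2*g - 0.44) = 2.79*g^4 + 6.43*g^3 - 0.87*g^2 + 0.0300000000000002*g + 1.72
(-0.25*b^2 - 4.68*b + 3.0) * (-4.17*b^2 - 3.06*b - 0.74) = 1.0425*b^4 + 20.2806*b^3 + 1.9958*b^2 - 5.7168*b - 2.22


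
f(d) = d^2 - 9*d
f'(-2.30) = -13.60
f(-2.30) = 25.99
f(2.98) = -17.94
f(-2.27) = 25.58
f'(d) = 2*d - 9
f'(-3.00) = -15.00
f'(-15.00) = -39.00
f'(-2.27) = -13.54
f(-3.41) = 42.32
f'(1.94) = -5.12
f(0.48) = -4.09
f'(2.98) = -3.04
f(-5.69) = 83.59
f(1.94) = -13.70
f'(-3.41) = -15.82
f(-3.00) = 36.00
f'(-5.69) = -20.38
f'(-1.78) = -12.56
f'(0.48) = -8.04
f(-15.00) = 360.00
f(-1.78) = 19.19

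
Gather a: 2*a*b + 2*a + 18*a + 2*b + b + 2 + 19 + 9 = a*(2*b + 20) + 3*b + 30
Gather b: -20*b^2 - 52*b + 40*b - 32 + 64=-20*b^2 - 12*b + 32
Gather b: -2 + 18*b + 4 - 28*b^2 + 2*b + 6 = -28*b^2 + 20*b + 8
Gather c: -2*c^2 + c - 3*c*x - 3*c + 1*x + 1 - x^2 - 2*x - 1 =-2*c^2 + c*(-3*x - 2) - x^2 - x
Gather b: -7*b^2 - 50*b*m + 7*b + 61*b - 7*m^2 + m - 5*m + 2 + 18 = -7*b^2 + b*(68 - 50*m) - 7*m^2 - 4*m + 20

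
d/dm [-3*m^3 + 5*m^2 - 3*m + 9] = -9*m^2 + 10*m - 3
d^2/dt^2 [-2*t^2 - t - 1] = -4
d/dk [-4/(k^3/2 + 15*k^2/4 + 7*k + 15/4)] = 32*(3*k^2 + 15*k + 14)/(2*k^3 + 15*k^2 + 28*k + 15)^2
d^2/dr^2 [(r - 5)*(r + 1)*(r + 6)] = 6*r + 4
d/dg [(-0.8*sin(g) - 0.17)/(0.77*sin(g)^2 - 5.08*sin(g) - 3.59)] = (0.616*sin(g)^2 + 0.2618*sin(g) + 2.0084)*cos(g)/(0.5929*sin(g)^4 - 7.8232*sin(g)^3 + 20.2778*sin(g)^2 + 36.4744*sin(g) + 12.8881)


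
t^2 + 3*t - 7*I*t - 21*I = (t + 3)*(t - 7*I)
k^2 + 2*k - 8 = (k - 2)*(k + 4)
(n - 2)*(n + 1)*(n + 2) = n^3 + n^2 - 4*n - 4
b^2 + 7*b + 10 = (b + 2)*(b + 5)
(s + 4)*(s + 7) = s^2 + 11*s + 28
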